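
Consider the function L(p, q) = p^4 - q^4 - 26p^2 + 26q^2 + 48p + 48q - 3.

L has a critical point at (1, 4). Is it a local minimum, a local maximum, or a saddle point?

local maximum

The mixed partial ∂²L/∂p∂q is 0, so the Hessian at any point is diag(L_pp, L_qq) = diag(4(3p^2 - 13), 4(-3q^2 + 13)).
At (1, 4): H = diag(-40, -140).
Both eigenvalues are negative, so H is negative definite: a local maximum.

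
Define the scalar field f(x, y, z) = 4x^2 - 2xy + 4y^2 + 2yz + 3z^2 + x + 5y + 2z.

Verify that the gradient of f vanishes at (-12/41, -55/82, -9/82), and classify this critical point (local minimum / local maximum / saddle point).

local minimum

∇f = (8x - 2y + 1, -2x + 8y + 2z + 5, 2y + 6z + 2); substituting (-12/41, -55/82, -9/82) gives ∇f = (0, 0, 0), so (-12/41, -55/82, -9/82) is indeed a critical point.
The Hessian is constant: H = [[8, -2, 0], [-2, 8, 2], [0, 2, 6]].
Leading principal minors: Δ₁ = 8, Δ₂ = 60, Δ₃ = 328.
All leading minors are positive, so H is positive definite: a local minimum.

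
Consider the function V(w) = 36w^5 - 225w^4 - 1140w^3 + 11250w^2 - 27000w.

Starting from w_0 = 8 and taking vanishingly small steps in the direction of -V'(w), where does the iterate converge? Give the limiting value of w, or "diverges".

V'(w) = 180(w - 5)(w - 3)(w - 2)(w + 5), so V'(8) = 210600.
Gradient descent moves in the -V' direction, i.e. w is decreasing.
The nearest critical point in that direction is w = 5, where V'' = 10800 > 0 (a local minimum). The iterate converges there.

5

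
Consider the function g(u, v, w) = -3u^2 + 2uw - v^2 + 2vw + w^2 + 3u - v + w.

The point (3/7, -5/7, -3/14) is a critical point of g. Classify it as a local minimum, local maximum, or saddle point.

saddle point

The Hessian is constant: H = [[-6, 0, 2], [0, -2, 2], [2, 2, 2]].
Leading principal minors: Δ₁ = -6, Δ₂ = 12, Δ₃ = 56.
The minors fit neither the all-positive nor the alternating-sign pattern, so H is indefinite: a saddle point.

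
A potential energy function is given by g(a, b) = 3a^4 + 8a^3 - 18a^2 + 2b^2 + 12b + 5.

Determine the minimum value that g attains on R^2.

g(a,b) separates as P(a) + Q(b) + 5, so its minimum is min P + min Q + 5.
P'(a) = 12a(a - 1)(a + 3) vanishes at a ∈ {-3, 0, 1}; Q'(b) = 4b + 12 vanishes at b ∈ {-3}.
Local minima of P (where P''>0): P(-3)=-135, P(1)=-7. Local minima of Q: Q(-3)=-18.
So the global minimum of g is P(-3) + Q(-3) + 5 = -135 − 18 + 5 = -148, attained at (-3, -3).

-148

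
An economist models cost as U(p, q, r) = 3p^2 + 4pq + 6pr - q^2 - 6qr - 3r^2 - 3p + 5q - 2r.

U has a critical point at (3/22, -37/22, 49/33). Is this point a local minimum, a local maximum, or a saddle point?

saddle point

The Hessian is constant: H = [[6, 4, 6], [4, -2, -6], [6, -6, -6]].
Leading principal minors: Δ₁ = 6, Δ₂ = -28, Δ₃ = -264.
The minors fit neither the all-positive nor the alternating-sign pattern, so H is indefinite: a saddle point.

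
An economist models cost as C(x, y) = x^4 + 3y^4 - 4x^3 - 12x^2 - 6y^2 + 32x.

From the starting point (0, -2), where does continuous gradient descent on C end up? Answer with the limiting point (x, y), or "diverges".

C is separable, so gradient descent decouples: x follows -∂C/∂x, y follows -∂C/∂y.
∂C/∂x = 4(x - 4)(x - 1)(x + 2); at x=0 this is 32, so x decreases.
∂C/∂y = 12y(y - 1)(y + 1); at y=-2 this is -72, so y increases.
x converges to its nearest critical value -2 (a local min of the x-part); y converges to -1. The iterate converges to (-2, -1).

(-2, -1)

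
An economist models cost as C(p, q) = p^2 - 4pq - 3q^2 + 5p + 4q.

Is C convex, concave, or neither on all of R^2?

neither

C is quadratic, so its Hessian is the constant matrix H = [[2, -4], [-4, -6]].
det(H) = -28, tr(H) = -4.
det(H) < 0, so H is indefinite: neither convex nor concave.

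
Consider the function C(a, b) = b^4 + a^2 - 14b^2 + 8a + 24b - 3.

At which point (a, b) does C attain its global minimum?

(-4, -3)

C(a,b) separates as P(a) + Q(b) − 3, so its minimum is min P + min Q − 3.
P'(a) = 2a + 8 vanishes at a ∈ {-4}; Q'(b) = 4(b - 2)(b - 1)(b + 3) vanishes at b ∈ {-3, 1, 2}.
Local minima of P (where P''>0): P(-4)=-16. Local minima of Q: Q(-3)=-117, Q(2)=8.
So the global minimum of C is P(-4) + Q(-3) − 3 = -16 − 117 − 3 = -136, attained at (-4, -3).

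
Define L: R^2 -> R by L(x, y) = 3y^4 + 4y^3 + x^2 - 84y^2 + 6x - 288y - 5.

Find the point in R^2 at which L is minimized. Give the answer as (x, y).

(-3, 4)

L(x,y) separates as P(x) + Q(y) − 5, so its minimum is min P + min Q − 5.
P'(x) = 2x + 6 vanishes at x ∈ {-3}; Q'(y) = 12(y - 4)(y + 2)(y + 3) vanishes at y ∈ {-3, -2, 4}.
Local minima of P (where P''>0): P(-3)=-9. Local minima of Q: Q(-3)=243, Q(4)=-1472.
So the global minimum of L is P(-3) + Q(4) − 5 = -9 − 1472 − 5 = -1486, attained at (-3, 4).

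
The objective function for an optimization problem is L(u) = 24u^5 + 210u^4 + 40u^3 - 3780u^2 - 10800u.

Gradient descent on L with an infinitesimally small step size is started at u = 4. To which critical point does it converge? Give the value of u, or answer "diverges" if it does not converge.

3

L'(u) = 120(u - 3)(u + 2)(u + 3)(u + 5), so L'(4) = 45360.
Gradient descent moves in the -L' direction, i.e. u is decreasing.
The nearest critical point in that direction is u = 3, where L'' = 28800 > 0 (a local minimum). The iterate converges there.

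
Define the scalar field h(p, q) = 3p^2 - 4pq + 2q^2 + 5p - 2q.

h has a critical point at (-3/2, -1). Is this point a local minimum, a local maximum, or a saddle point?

The Hessian of h is constant: H = [[6, -4], [-4, 4]].
det(H) = 6·4 − (-4)² = 8.
det(H) > 0 and tr(H) = 10 > 0, so H is positive definite and the point is a local minimum.

local minimum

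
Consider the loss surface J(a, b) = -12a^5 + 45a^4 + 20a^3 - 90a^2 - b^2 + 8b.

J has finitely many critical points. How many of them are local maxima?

J separates as a function of a plus a function of b, so ∇J=0 decouples.
∂J/∂a = -60a(a - 3)(a - 1)(a + 1) = 0 at a ∈ {-1, 0, 1, 3}; ∂J/∂b = -2(b - 4) = 0 at b ∈ {4}.
The Hessian is diagonal: diag(J_aa, J_bb). Second derivatives: J_aa(-1)=480, J_aa(0)=-180, J_aa(1)=240, J_aa(3)=-1440; J_bb(4)=-2.
Local maxima occur where both diagonal entries negative: (0, 4), (3, 4). Count: 2.

2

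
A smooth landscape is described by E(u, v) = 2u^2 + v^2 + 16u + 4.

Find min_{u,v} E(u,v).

E(u,v) separates as P(u) + Q(v) + 4, so its minimum is min P + min Q + 4.
P'(u) = 4u + 16 vanishes at u ∈ {-4}; Q'(v) = 2v vanishes at v ∈ {0}.
Local minima of P (where P''>0): P(-4)=-32. Local minima of Q: Q(0)=0.
So the global minimum of E is P(-4) + Q(0) + 4 = -32 + 0 + 4 = -28, attained at (-4, 0).

-28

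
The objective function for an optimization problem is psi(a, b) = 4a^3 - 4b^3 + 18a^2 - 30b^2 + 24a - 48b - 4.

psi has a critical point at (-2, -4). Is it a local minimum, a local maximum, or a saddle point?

saddle point

The mixed partial ∂²psi/∂a∂b is 0, so the Hessian at any point is diag(psi_aa, psi_bb) = diag(12(2a + 3), -12(2b + 5)).
At (-2, -4): H = diag(-12, 36).
The eigenvalues have opposite signs, so H is indefinite: a saddle point.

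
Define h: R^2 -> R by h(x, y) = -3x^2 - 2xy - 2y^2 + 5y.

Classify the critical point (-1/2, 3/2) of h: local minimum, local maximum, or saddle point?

The Hessian of h is constant: H = [[-6, -2], [-2, -4]].
det(H) = (-6)·(-4) − (-2)² = 20.
det(H) > 0 and tr(H) = -10 < 0, so H is negative definite and the point is a local maximum.

local maximum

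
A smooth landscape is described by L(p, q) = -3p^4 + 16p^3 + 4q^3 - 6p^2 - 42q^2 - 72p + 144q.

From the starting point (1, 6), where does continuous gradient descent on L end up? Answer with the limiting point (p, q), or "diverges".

(2, 4)

L is separable, so gradient descent decouples: p follows -∂L/∂p, q follows -∂L/∂q.
∂L/∂p = -12(p - 3)(p - 2)(p + 1); at p=1 this is -48, so p increases.
∂L/∂q = 12(q - 4)(q - 3); at q=6 this is 72, so q decreases.
p converges to its nearest critical value 2 (a local min of the p-part); q converges to 4. The iterate converges to (2, 4).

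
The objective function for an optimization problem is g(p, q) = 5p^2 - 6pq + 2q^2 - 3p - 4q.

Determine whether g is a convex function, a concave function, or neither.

g is quadratic, so its Hessian is the constant matrix H = [[10, -6], [-6, 4]].
det(H) = 4, tr(H) = 14.
det(H) > 0 and tr(H) > 0, so H is positive definite everywhere: convex.

convex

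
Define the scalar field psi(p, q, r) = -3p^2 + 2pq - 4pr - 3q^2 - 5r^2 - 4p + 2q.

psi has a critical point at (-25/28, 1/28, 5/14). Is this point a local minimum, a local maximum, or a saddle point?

The Hessian is constant: H = [[-6, 2, -4], [2, -6, 0], [-4, 0, -10]].
Leading principal minors: Δ₁ = -6, Δ₂ = 32, Δ₃ = -224.
The minors alternate sign starting negative (−, +, −), so H is negative definite: a local maximum.

local maximum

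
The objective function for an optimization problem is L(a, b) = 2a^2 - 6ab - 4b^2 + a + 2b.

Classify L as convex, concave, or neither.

L is quadratic, so its Hessian is the constant matrix H = [[4, -6], [-6, -8]].
det(H) = -68, tr(H) = -4.
det(H) < 0, so H is indefinite: neither convex nor concave.

neither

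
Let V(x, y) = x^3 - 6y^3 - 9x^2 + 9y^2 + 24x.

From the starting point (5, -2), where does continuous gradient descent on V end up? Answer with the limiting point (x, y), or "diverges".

V is separable, so gradient descent decouples: x follows -∂V/∂x, y follows -∂V/∂y.
∂V/∂x = 3(x - 4)(x - 2); at x=5 this is 9, so x decreases.
∂V/∂y = -18y(y - 1); at y=-2 this is -108, so y increases.
x converges to its nearest critical value 4 (a local min of the x-part); y converges to 0. The iterate converges to (4, 0).

(4, 0)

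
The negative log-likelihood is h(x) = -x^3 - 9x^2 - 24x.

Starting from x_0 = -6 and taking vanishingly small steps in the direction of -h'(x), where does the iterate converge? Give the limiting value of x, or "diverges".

h'(x) = -3(x + 2)(x + 4), so h'(-6) = -24.
Gradient descent moves in the -h' direction, i.e. x is increasing.
The nearest critical point in that direction is x = -4, where h'' = 6 > 0 (a local minimum). The iterate converges there.

-4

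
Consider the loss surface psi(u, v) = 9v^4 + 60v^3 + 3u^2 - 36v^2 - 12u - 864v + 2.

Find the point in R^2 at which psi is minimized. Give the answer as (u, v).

(2, 2)

psi(u,v) separates as P(u) + Q(v) + 2, so its minimum is min P + min Q + 2.
P'(u) = 6u - 12 vanishes at u ∈ {2}; Q'(v) = 36(v - 2)(v + 3)(v + 4) vanishes at v ∈ {-4, -3, 2}.
Local minima of P (where P''>0): P(2)=-12. Local minima of Q: Q(-4)=1344, Q(2)=-1248.
So the global minimum of psi is P(2) + Q(2) + 2 = -12 − 1248 + 2 = -1258, attained at (2, 2).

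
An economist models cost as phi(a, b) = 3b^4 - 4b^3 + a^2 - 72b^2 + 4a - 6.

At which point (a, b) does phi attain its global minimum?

(-2, 4)

phi(a,b) separates as P(a) + Q(b) − 6, so its minimum is min P + min Q − 6.
P'(a) = 2a + 4 vanishes at a ∈ {-2}; Q'(b) = 12b(b - 4)(b + 3) vanishes at b ∈ {-3, 0, 4}.
Local minima of P (where P''>0): P(-2)=-4. Local minima of Q: Q(-3)=-297, Q(4)=-640.
So the global minimum of phi is P(-2) + Q(4) − 6 = -4 − 640 − 6 = -650, attained at (-2, 4).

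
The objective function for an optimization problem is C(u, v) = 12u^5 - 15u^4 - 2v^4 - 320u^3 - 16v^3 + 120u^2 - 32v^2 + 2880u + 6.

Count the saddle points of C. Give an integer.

6

C separates as a function of u plus a function of v, so ∇C=0 decouples.
∂C/∂u = 60(u - 4)(u - 2)(u + 2)(u + 3) = 0 at u ∈ {-3, -2, 2, 4}; ∂C/∂v = -8v(v + 2)(v + 4) = 0 at v ∈ {-4, -2, 0}.
The Hessian is diagonal: diag(C_uu, C_vv). Second derivatives: C_uu(-3)=-2100, C_uu(-2)=1440, C_uu(2)=-2400, C_uu(4)=5040; C_vv(-4)=-64, C_vv(-2)=32, C_vv(0)=-64.
Saddle points occur where the two diagonal entries have opposite signs: (-3, -2), (-2, -4), (-2, 0), (2, -2), (4, -4), (4, 0). Count: 6.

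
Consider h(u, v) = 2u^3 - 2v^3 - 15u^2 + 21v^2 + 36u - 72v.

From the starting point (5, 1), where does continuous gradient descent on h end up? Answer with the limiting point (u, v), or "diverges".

h is separable, so gradient descent decouples: u follows -∂h/∂u, v follows -∂h/∂v.
∂h/∂u = 6(u - 3)(u - 2); at u=5 this is 36, so u decreases.
∂h/∂v = -6(v - 4)(v - 3); at v=1 this is -36, so v increases.
u converges to its nearest critical value 3 (a local min of the u-part); v converges to 3. The iterate converges to (3, 3).

(3, 3)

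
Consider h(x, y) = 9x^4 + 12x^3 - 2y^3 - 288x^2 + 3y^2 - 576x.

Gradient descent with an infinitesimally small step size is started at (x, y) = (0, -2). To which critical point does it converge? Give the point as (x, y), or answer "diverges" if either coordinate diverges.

h is separable, so gradient descent decouples: x follows -∂h/∂x, y follows -∂h/∂y.
∂h/∂x = 36(x - 4)(x + 1)(x + 4); at x=0 this is -576, so x increases.
∂h/∂y = -6y(y - 1); at y=-2 this is -36, so y increases.
x converges to its nearest critical value 4 (a local min of the x-part); y converges to 0. The iterate converges to (4, 0).

(4, 0)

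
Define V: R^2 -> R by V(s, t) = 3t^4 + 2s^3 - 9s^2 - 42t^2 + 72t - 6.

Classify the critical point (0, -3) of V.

The mixed partial ∂²V/∂s∂t is 0, so the Hessian at any point is diag(V_ss, V_tt) = diag(6(2s - 3), 12(3t^2 - 7)).
At (0, -3): H = diag(-18, 240).
The eigenvalues have opposite signs, so H is indefinite: a saddle point.

saddle point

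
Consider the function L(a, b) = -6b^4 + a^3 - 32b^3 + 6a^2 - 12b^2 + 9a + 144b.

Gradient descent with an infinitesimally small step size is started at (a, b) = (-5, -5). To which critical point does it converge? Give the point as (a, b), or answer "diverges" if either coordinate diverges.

diverges

L is separable, so gradient descent decouples: a follows -∂L/∂a, b follows -∂L/∂b.
∂L/∂a = 3(a + 1)(a + 3); at a=-5 this is 24, so a decreases.
∂L/∂b = -24(b - 1)(b + 2)(b + 3); at b=-5 this is 864, so b decreases.
The a-coordinate has no critical point in that direction and runs off to infinity.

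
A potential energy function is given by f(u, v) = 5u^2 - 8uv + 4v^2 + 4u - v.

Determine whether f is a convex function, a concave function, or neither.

f is quadratic, so its Hessian is the constant matrix H = [[10, -8], [-8, 8]].
det(H) = 16, tr(H) = 18.
det(H) > 0 and tr(H) > 0, so H is positive definite everywhere: convex.

convex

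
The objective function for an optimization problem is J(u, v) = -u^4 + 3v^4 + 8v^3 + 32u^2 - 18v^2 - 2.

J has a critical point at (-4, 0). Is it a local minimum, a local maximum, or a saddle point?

The mixed partial ∂²J/∂u∂v is 0, so the Hessian at any point is diag(J_uu, J_vv) = diag(4(-3u^2 + 16), 12(3v^2 + 4v - 3)).
At (-4, 0): H = diag(-128, -36).
Both eigenvalues are negative, so H is negative definite: a local maximum.

local maximum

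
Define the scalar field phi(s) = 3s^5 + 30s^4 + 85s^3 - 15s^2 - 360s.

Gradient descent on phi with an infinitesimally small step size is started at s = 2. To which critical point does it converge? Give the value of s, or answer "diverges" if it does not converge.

1

phi'(s) = 15(s - 1)(s + 2)(s + 3)(s + 4), so phi'(2) = 1800.
Gradient descent moves in the -phi' direction, i.e. s is decreasing.
The nearest critical point in that direction is s = 1, where phi'' = 900 > 0 (a local minimum). The iterate converges there.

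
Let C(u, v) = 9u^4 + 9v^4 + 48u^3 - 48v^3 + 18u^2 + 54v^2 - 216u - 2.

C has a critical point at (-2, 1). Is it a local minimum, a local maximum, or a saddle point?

The mixed partial ∂²C/∂u∂v is 0, so the Hessian at any point is diag(C_uu, C_vv) = diag(36(3u^2 + 8u + 1), 36(3v^2 - 8v + 3)).
At (-2, 1): H = diag(-108, -72).
Both eigenvalues are negative, so H is negative definite: a local maximum.

local maximum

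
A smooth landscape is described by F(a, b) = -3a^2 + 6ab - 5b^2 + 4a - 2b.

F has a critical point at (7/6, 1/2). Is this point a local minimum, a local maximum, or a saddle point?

local maximum

The Hessian of F is constant: H = [[-6, 6], [6, -10]].
det(H) = (-6)·(-10) − 6² = 24.
det(H) > 0 and tr(H) = -16 < 0, so H is negative definite and the point is a local maximum.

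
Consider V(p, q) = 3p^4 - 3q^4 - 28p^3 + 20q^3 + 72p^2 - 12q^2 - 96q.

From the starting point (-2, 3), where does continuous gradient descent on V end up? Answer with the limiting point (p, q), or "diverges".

V is separable, so gradient descent decouples: p follows -∂V/∂p, q follows -∂V/∂q.
∂V/∂p = 12p(p - 4)(p - 3); at p=-2 this is -720, so p increases.
∂V/∂q = -12(q - 4)(q - 2)(q + 1); at q=3 this is 48, so q decreases.
p converges to its nearest critical value 0 (a local min of the p-part); q converges to 2. The iterate converges to (0, 2).

(0, 2)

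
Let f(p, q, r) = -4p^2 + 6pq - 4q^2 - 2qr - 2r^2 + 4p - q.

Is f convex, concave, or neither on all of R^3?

concave

f is quadratic, so its Hessian is the constant matrix H = [[-8, 6, 0], [6, -8, -2], [0, -2, -4]].
Leading principal minors: -8, 28, -80.
Signs alternate −, +, − ⇒ H ≺ 0 ⇒ concave.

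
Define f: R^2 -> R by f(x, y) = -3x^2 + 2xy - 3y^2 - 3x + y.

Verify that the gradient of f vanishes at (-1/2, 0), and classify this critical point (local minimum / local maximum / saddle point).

local maximum

∇f = (-6x + 2y - 3, 2x - 6y + 1); substituting (-1/2, 0) gives ∇f = (0, 0), so (-1/2, 0) is indeed a critical point.
The Hessian of f is constant: H = [[-6, 2], [2, -6]].
det(H) = (-6)·(-6) − 2² = 32.
det(H) > 0 and tr(H) = -12 < 0, so H is negative definite and the point is a local maximum.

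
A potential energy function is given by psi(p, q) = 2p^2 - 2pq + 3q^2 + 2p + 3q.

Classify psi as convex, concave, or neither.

psi is quadratic, so its Hessian is the constant matrix H = [[4, -2], [-2, 6]].
det(H) = 20, tr(H) = 10.
det(H) > 0 and tr(H) > 0, so H is positive definite everywhere: convex.

convex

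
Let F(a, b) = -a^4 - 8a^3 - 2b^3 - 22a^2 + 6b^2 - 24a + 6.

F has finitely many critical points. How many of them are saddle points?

F separates as a function of a plus a function of b, so ∇F=0 decouples.
∂F/∂a = -4(a + 1)(a + 2)(a + 3) = 0 at a ∈ {-3, -2, -1}; ∂F/∂b = -6b(b - 2) = 0 at b ∈ {0, 2}.
The Hessian is diagonal: diag(F_aa, F_bb). Second derivatives: F_aa(-3)=-8, F_aa(-2)=4, F_aa(-1)=-8; F_bb(0)=12, F_bb(2)=-12.
Saddle points occur where the two diagonal entries have opposite signs: (-3, 0), (-2, 2), (-1, 0). Count: 3.

3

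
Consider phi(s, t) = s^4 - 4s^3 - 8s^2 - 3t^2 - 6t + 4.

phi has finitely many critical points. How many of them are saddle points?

phi separates as a function of s plus a function of t, so ∇phi=0 decouples.
∂phi/∂s = 4s(s - 4)(s + 1) = 0 at s ∈ {-1, 0, 4}; ∂phi/∂t = -6(t + 1) = 0 at t ∈ {-1}.
The Hessian is diagonal: diag(phi_ss, phi_tt). Second derivatives: phi_ss(-1)=20, phi_ss(0)=-16, phi_ss(4)=80; phi_tt(-1)=-6.
Saddle points occur where the two diagonal entries have opposite signs: (-1, -1), (4, -1). Count: 2.

2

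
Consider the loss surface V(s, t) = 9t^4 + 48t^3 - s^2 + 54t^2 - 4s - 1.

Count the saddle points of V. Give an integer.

V separates as a function of s plus a function of t, so ∇V=0 decouples.
∂V/∂s = -2(s + 2) = 0 at s ∈ {-2}; ∂V/∂t = 36t(t + 1)(t + 3) = 0 at t ∈ {-3, -1, 0}.
The Hessian is diagonal: diag(V_ss, V_tt). Second derivatives: V_ss(-2)=-2; V_tt(-3)=216, V_tt(-1)=-72, V_tt(0)=108.
Saddle points occur where the two diagonal entries have opposite signs: (-2, -3), (-2, 0). Count: 2.

2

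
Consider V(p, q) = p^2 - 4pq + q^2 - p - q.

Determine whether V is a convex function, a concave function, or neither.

neither

V is quadratic, so its Hessian is the constant matrix H = [[2, -4], [-4, 2]].
det(H) = -12, tr(H) = 4.
det(H) < 0, so H is indefinite: neither convex nor concave.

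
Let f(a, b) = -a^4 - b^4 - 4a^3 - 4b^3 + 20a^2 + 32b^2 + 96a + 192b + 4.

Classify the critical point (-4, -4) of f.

local maximum

The mixed partial ∂²f/∂a∂b is 0, so the Hessian at any point is diag(f_aa, f_bb) = diag(4(-3a^2 - 6a + 10), 4(-3b^2 - 6b + 16)).
At (-4, -4): H = diag(-56, -32).
Both eigenvalues are negative, so H is negative definite: a local maximum.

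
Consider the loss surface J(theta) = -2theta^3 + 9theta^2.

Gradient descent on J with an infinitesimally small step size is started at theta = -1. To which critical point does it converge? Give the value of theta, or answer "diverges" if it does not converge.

J'(theta) = -6theta(theta - 3), so J'(-1) = -24.
Gradient descent moves in the -J' direction, i.e. theta is increasing.
The nearest critical point in that direction is theta = 0, where J'' = 18 > 0 (a local minimum). The iterate converges there.

0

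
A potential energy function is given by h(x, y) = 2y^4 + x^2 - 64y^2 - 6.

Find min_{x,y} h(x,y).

-518

h(x,y) separates as P(x) + Q(y) − 6, so its minimum is min P + min Q − 6.
P'(x) = 2x vanishes at x ∈ {0}; Q'(y) = 8y(y - 4)(y + 4) vanishes at y ∈ {-4, 0, 4}.
Local minima of P (where P''>0): P(0)=0. Local minima of Q: Q(-4)=-512, Q(4)=-512.
So the global minimum of h is P(0) + Q(-4) − 6 = 0 − 512 − 6 = -518, attained at (0, -4).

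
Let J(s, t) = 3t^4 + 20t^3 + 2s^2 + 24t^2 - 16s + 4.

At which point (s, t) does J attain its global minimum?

(4, -4)

J(s,t) separates as P(s) + Q(t) + 4, so its minimum is min P + min Q + 4.
P'(s) = 4s - 16 vanishes at s ∈ {4}; Q'(t) = 12t(t + 1)(t + 4) vanishes at t ∈ {-4, -1, 0}.
Local minima of P (where P''>0): P(4)=-32. Local minima of Q: Q(-4)=-128, Q(0)=0.
So the global minimum of J is P(4) + Q(-4) + 4 = -32 − 128 + 4 = -156, attained at (4, -4).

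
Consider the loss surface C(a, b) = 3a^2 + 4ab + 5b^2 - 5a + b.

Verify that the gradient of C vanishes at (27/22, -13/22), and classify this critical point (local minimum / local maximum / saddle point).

local minimum

∇C = (6a + 4b - 5, 4a + 10b + 1); substituting (27/22, -13/22) gives ∇C = (0, 0), so (27/22, -13/22) is indeed a critical point.
The Hessian of C is constant: H = [[6, 4], [4, 10]].
det(H) = 6·10 − 4² = 44.
det(H) > 0 and tr(H) = 16 > 0, so H is positive definite and the point is a local minimum.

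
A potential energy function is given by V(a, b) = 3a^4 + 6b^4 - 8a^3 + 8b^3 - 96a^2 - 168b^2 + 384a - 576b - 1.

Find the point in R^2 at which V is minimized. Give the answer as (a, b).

V(a,b) separates as P(a) + Q(b) − 1, so its minimum is min P + min Q − 1.
P'(a) = 12(a - 4)(a - 2)(a + 4) vanishes at a ∈ {-4, 2, 4}; Q'(b) = 24(b - 4)(b + 2)(b + 3) vanishes at b ∈ {-3, -2, 4}.
Local minima of P (where P''>0): P(-4)=-1792, P(4)=256. Local minima of Q: Q(-3)=486, Q(4)=-2944.
So the global minimum of V is P(-4) + Q(4) − 1 = -1792 − 2944 − 1 = -4737, attained at (-4, 4).

(-4, 4)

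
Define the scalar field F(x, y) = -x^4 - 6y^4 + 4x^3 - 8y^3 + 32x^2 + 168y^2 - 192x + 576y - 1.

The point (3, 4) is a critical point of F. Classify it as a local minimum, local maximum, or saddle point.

The mixed partial ∂²F/∂x∂y is 0, so the Hessian at any point is diag(F_xx, F_yy) = diag(4(-3x^2 + 6x + 16), 24(-3y^2 - 2y + 14)).
At (3, 4): H = diag(28, -1008).
The eigenvalues have opposite signs, so H is indefinite: a saddle point.

saddle point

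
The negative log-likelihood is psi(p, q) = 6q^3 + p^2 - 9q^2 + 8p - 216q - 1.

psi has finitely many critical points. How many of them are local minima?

1

psi separates as a function of p plus a function of q, so ∇psi=0 decouples.
∂psi/∂p = 2(p + 4) = 0 at p ∈ {-4}; ∂psi/∂q = 18(q - 4)(q + 3) = 0 at q ∈ {-3, 4}.
The Hessian is diagonal: diag(psi_pp, psi_qq). Second derivatives: psi_pp(-4)=2; psi_qq(-3)=-126, psi_qq(4)=126.
Local minima occur where both diagonal entries positive: (-4, 4). Count: 1.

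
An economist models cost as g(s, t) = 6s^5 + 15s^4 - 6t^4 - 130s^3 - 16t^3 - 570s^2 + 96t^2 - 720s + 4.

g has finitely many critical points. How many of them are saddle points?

6

g separates as a function of s plus a function of t, so ∇g=0 decouples.
∂g/∂s = 30(s - 4)(s + 1)(s + 2)(s + 3) = 0 at s ∈ {-3, -2, -1, 4}; ∂g/∂t = -24t(t - 2)(t + 4) = 0 at t ∈ {-4, 0, 2}.
The Hessian is diagonal: diag(g_ss, g_tt). Second derivatives: g_ss(-3)=-420, g_ss(-2)=180, g_ss(-1)=-300, g_ss(4)=6300; g_tt(-4)=-576, g_tt(0)=192, g_tt(2)=-288.
Saddle points occur where the two diagonal entries have opposite signs: (-3, 0), (-2, -4), (-2, 2), (-1, 0), (4, -4), (4, 2). Count: 6.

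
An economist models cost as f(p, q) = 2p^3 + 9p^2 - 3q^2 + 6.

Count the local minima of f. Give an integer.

0

f separates as a function of p plus a function of q, so ∇f=0 decouples.
∂f/∂p = 6p(p + 3) = 0 at p ∈ {-3, 0}; ∂f/∂q = -6q = 0 at q ∈ {0}.
The Hessian is diagonal: diag(f_pp, f_qq). Second derivatives: f_pp(-3)=-18, f_pp(0)=18; f_qq(0)=-6.
Local minima occur where both diagonal entries positive: none. Count: 0.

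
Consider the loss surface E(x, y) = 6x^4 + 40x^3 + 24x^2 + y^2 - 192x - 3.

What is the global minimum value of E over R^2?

-125

E(x,y) separates as P(x) + Q(y) − 3, so its minimum is min P + min Q − 3.
P'(x) = 24(x - 1)(x + 2)(x + 4) vanishes at x ∈ {-4, -2, 1}; Q'(y) = 2y vanishes at y ∈ {0}.
Local minima of P (where P''>0): P(-4)=128, P(1)=-122. Local minima of Q: Q(0)=0.
So the global minimum of E is P(1) + Q(0) − 3 = -122 + 0 − 3 = -125, attained at (1, 0).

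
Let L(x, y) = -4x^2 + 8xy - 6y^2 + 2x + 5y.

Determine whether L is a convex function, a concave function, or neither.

concave

L is quadratic, so its Hessian is the constant matrix H = [[-8, 8], [8, -12]].
det(H) = 32, tr(H) = -20.
det(H) > 0 and tr(H) < 0, so H is negative definite everywhere: concave.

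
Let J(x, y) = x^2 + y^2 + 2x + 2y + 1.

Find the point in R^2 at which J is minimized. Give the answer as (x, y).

(-1, -1)

J(x,y) separates as P(x) + Q(y) + 1, so its minimum is min P + min Q + 1.
P'(x) = 2x + 2 vanishes at x ∈ {-1}; Q'(y) = 2y + 2 vanishes at y ∈ {-1}.
Local minima of P (where P''>0): P(-1)=-1. Local minima of Q: Q(-1)=-1.
So the global minimum of J is P(-1) + Q(-1) + 1 = -1 − 1 + 1 = -1, attained at (-1, -1).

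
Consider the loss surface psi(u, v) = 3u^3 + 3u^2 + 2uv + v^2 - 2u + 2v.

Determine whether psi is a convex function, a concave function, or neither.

neither

The term 3u^3 is cubic, so the Hessian is not constant.
∂²psi/∂u² = 18u + 6, which takes both signs as u varies (negative for sufficiently negative u). A diagonal entry of the Hessian changing sign means the Hessian is neither positive- nor negative-semidefinite on all of R^2.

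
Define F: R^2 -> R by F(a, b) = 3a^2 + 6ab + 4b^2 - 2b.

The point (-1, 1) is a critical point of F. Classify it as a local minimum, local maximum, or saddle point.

local minimum

The Hessian of F is constant: H = [[6, 6], [6, 8]].
det(H) = 6·8 − 6² = 12.
det(H) > 0 and tr(H) = 14 > 0, so H is positive definite and the point is a local minimum.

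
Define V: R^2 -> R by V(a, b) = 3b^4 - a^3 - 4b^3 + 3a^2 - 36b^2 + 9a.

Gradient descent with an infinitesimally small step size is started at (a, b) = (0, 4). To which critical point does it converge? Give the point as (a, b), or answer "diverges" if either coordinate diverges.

(-1, 3)

V is separable, so gradient descent decouples: a follows -∂V/∂a, b follows -∂V/∂b.
∂V/∂a = -3(a - 3)(a + 1); at a=0 this is 9, so a decreases.
∂V/∂b = 12b(b - 3)(b + 2); at b=4 this is 288, so b decreases.
a converges to its nearest critical value -1 (a local min of the a-part); b converges to 3. The iterate converges to (-1, 3).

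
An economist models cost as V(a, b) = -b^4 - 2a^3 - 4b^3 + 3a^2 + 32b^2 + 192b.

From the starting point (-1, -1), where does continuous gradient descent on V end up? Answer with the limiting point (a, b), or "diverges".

(0, -3)

V is separable, so gradient descent decouples: a follows -∂V/∂a, b follows -∂V/∂b.
∂V/∂a = -6a(a - 1); at a=-1 this is -12, so a increases.
∂V/∂b = -4(b - 4)(b + 3)(b + 4); at b=-1 this is 120, so b decreases.
a converges to its nearest critical value 0 (a local min of the a-part); b converges to -3. The iterate converges to (0, -3).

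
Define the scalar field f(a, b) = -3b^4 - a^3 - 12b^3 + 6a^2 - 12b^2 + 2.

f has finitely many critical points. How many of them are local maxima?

2

f separates as a function of a plus a function of b, so ∇f=0 decouples.
∂f/∂a = -3a(a - 4) = 0 at a ∈ {0, 4}; ∂f/∂b = -12b(b + 1)(b + 2) = 0 at b ∈ {-2, -1, 0}.
The Hessian is diagonal: diag(f_aa, f_bb). Second derivatives: f_aa(0)=12, f_aa(4)=-12; f_bb(-2)=-24, f_bb(-1)=12, f_bb(0)=-24.
Local maxima occur where both diagonal entries negative: (4, -2), (4, 0). Count: 2.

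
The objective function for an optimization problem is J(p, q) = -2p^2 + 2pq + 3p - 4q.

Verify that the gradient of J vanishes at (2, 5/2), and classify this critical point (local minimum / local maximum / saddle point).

saddle point

∇J = (-4p + 2q + 3, 2p - 4); substituting (2, 5/2) gives ∇J = (0, 0), so (2, 5/2) is indeed a critical point.
The Hessian of J is constant: H = [[-4, 2], [2, 0]].
det(H) = (-4)·0 − 2² = -4.
Since det(H) < 0, H is indefinite and the critical point is a saddle point.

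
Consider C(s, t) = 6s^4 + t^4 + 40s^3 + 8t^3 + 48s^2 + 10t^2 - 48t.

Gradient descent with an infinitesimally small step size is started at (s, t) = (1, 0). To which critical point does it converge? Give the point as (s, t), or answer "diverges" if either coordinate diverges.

(0, 1)

C is separable, so gradient descent decouples: s follows -∂C/∂s, t follows -∂C/∂t.
∂C/∂s = 24s(s + 1)(s + 4); at s=1 this is 240, so s decreases.
∂C/∂t = 4(t - 1)(t + 3)(t + 4); at t=0 this is -48, so t increases.
s converges to its nearest critical value 0 (a local min of the s-part); t converges to 1. The iterate converges to (0, 1).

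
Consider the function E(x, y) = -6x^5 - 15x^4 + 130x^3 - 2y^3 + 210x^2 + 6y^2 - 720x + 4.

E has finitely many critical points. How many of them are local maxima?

2

E separates as a function of x plus a function of y, so ∇E=0 decouples.
∂E/∂x = -30(x - 3)(x - 1)(x + 2)(x + 4) = 0 at x ∈ {-4, -2, 1, 3}; ∂E/∂y = -6y(y - 2) = 0 at y ∈ {0, 2}.
The Hessian is diagonal: diag(E_xx, E_yy). Second derivatives: E_xx(-4)=2100, E_xx(-2)=-900, E_xx(1)=900, E_xx(3)=-2100; E_yy(0)=12, E_yy(2)=-12.
Local maxima occur where both diagonal entries negative: (-2, 2), (3, 2). Count: 2.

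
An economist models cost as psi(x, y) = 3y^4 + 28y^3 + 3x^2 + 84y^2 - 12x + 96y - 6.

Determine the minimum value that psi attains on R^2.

psi(x,y) separates as P(x) + Q(y) − 6, so its minimum is min P + min Q − 6.
P'(x) = 6x - 12 vanishes at x ∈ {2}; Q'(y) = 12(y + 1)(y + 2)(y + 4) vanishes at y ∈ {-4, -2, -1}.
Local minima of P (where P''>0): P(2)=-12. Local minima of Q: Q(-4)=-64, Q(-1)=-37.
So the global minimum of psi is P(2) + Q(-4) − 6 = -12 − 64 − 6 = -82, attained at (2, -4).

-82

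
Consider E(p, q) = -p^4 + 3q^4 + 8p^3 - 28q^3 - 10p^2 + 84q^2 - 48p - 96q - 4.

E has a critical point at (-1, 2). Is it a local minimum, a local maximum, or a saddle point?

local maximum

The mixed partial ∂²E/∂p∂q is 0, so the Hessian at any point is diag(E_pp, E_qq) = diag(4(-3p^2 + 12p - 5), 12(3q^2 - 14q + 14)).
At (-1, 2): H = diag(-80, -24).
Both eigenvalues are negative, so H is negative definite: a local maximum.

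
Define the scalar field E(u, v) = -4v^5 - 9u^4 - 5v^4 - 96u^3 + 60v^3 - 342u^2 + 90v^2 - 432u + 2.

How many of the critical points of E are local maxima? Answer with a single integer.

4

E separates as a function of u plus a function of v, so ∇E=0 decouples.
∂E/∂u = -36(u + 1)(u + 3)(u + 4) = 0 at u ∈ {-4, -3, -1}; ∂E/∂v = -20v(v - 3)(v + 1)(v + 3) = 0 at v ∈ {-3, -1, 0, 3}.
The Hessian is diagonal: diag(E_uu, E_vv). Second derivatives: E_uu(-4)=-108, E_uu(-3)=72, E_uu(-1)=-216; E_vv(-3)=720, E_vv(-1)=-160, E_vv(0)=180, E_vv(3)=-1440.
Local maxima occur where both diagonal entries negative: (-4, -1), (-4, 3), (-1, -1), (-1, 3). Count: 4.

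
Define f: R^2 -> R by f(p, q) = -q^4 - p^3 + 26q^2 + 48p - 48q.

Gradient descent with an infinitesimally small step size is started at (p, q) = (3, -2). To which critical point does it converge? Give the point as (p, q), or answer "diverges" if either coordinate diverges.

(-4, 1)

f is separable, so gradient descent decouples: p follows -∂f/∂p, q follows -∂f/∂q.
∂f/∂p = -3(p - 4)(p + 4); at p=3 this is 21, so p decreases.
∂f/∂q = -4(q - 3)(q - 1)(q + 4); at q=-2 this is -120, so q increases.
p converges to its nearest critical value -4 (a local min of the p-part); q converges to 1. The iterate converges to (-4, 1).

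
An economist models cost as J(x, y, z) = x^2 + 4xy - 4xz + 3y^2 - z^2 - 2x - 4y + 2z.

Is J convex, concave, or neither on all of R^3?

J is quadratic, so its Hessian is the constant matrix H = [[2, 4, -4], [4, 6, 0], [-4, 0, -2]].
Leading principal minors: 2, -4, -88.
Neither pattern holds ⇒ H is indefinite ⇒ neither convex nor concave.

neither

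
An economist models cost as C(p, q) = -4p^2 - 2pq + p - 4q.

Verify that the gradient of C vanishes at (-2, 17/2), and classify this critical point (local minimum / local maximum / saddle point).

∇C = (-8p - 2q + 1, -2p - 4); substituting (-2, 17/2) gives ∇C = (0, 0), so (-2, 17/2) is indeed a critical point.
The Hessian of C is constant: H = [[-8, -2], [-2, 0]].
det(H) = (-8)·0 − (-2)² = -4.
Since det(H) < 0, H is indefinite and the critical point is a saddle point.

saddle point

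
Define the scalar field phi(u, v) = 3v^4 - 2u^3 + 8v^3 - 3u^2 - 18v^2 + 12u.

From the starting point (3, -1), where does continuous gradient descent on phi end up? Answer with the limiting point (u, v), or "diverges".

phi is separable, so gradient descent decouples: u follows -∂phi/∂u, v follows -∂phi/∂v.
∂phi/∂u = -6(u - 1)(u + 2); at u=3 this is -60, so u increases.
∂phi/∂v = 12v(v - 1)(v + 3); at v=-1 this is 48, so v decreases.
The u-coordinate has no critical point in that direction and runs off to infinity.

diverges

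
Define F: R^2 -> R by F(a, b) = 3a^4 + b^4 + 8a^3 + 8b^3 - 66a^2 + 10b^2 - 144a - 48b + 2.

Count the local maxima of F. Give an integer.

1

F separates as a function of a plus a function of b, so ∇F=0 decouples.
∂F/∂a = 12(a - 3)(a + 1)(a + 4) = 0 at a ∈ {-4, -1, 3}; ∂F/∂b = 4(b - 1)(b + 3)(b + 4) = 0 at b ∈ {-4, -3, 1}.
The Hessian is diagonal: diag(F_aa, F_bb). Second derivatives: F_aa(-4)=252, F_aa(-1)=-144, F_aa(3)=336; F_bb(-4)=20, F_bb(-3)=-16, F_bb(1)=80.
Local maxima occur where both diagonal entries negative: (-1, -3). Count: 1.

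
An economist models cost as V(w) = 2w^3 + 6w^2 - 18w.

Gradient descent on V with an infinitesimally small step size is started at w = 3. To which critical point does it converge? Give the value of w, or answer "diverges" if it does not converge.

V'(w) = 6(w - 1)(w + 3), so V'(3) = 72.
Gradient descent moves in the -V' direction, i.e. w is decreasing.
The nearest critical point in that direction is w = 1, where V'' = 24 > 0 (a local minimum). The iterate converges there.

1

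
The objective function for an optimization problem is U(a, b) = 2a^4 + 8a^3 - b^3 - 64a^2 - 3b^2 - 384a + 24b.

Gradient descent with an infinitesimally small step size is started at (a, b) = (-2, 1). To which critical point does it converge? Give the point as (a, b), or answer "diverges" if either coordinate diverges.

U is separable, so gradient descent decouples: a follows -∂U/∂a, b follows -∂U/∂b.
∂U/∂a = 8(a - 4)(a + 3)(a + 4); at a=-2 this is -96, so a increases.
∂U/∂b = -3(b - 2)(b + 4); at b=1 this is 15, so b decreases.
a converges to its nearest critical value 4 (a local min of the a-part); b converges to -4. The iterate converges to (4, -4).

(4, -4)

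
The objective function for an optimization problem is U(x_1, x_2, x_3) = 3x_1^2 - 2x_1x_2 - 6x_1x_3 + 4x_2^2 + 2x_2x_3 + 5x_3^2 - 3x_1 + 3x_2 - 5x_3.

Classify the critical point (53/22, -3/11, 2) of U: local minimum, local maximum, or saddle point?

The Hessian is constant: H = [[6, -2, -6], [-2, 8, 2], [-6, 2, 10]].
Leading principal minors: Δ₁ = 6, Δ₂ = 44, Δ₃ = 176.
All leading minors are positive, so H is positive definite: a local minimum.

local minimum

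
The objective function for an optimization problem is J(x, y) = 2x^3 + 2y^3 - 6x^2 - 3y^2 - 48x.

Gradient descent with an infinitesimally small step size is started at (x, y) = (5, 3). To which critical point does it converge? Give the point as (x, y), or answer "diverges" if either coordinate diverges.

J is separable, so gradient descent decouples: x follows -∂J/∂x, y follows -∂J/∂y.
∂J/∂x = 6(x - 4)(x + 2); at x=5 this is 42, so x decreases.
∂J/∂y = 6y(y - 1); at y=3 this is 36, so y decreases.
x converges to its nearest critical value 4 (a local min of the x-part); y converges to 1. The iterate converges to (4, 1).

(4, 1)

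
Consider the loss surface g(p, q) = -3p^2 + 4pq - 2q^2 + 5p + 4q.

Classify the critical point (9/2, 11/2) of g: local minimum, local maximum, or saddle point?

local maximum

The Hessian of g is constant: H = [[-6, 4], [4, -4]].
det(H) = (-6)·(-4) − 4² = 8.
det(H) > 0 and tr(H) = -10 < 0, so H is negative definite and the point is a local maximum.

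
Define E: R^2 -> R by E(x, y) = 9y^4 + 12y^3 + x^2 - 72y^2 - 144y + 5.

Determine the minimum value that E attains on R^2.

-331

E(x,y) separates as P(x) + Q(y) + 5, so its minimum is min P + min Q + 5.
P'(x) = 2x vanishes at x ∈ {0}; Q'(y) = 36(y - 2)(y + 1)(y + 2) vanishes at y ∈ {-2, -1, 2}.
Local minima of P (where P''>0): P(0)=0. Local minima of Q: Q(-2)=48, Q(2)=-336.
So the global minimum of E is P(0) + Q(2) + 5 = 0 − 336 + 5 = -331, attained at (0, 2).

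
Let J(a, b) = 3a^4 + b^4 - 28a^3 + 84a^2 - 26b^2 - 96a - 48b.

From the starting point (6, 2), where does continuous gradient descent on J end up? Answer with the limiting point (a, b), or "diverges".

J is separable, so gradient descent decouples: a follows -∂J/∂a, b follows -∂J/∂b.
∂J/∂a = 12(a - 4)(a - 2)(a - 1); at a=6 this is 480, so a decreases.
∂J/∂b = 4(b - 4)(b + 1)(b + 3); at b=2 this is -120, so b increases.
a converges to its nearest critical value 4 (a local min of the a-part); b converges to 4. The iterate converges to (4, 4).

(4, 4)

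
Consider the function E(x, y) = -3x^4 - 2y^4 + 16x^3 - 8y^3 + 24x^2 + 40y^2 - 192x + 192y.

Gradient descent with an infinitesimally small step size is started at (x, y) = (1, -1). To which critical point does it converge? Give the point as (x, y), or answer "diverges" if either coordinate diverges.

E is separable, so gradient descent decouples: x follows -∂E/∂x, y follows -∂E/∂y.
∂E/∂x = -12(x - 4)(x - 2)(x + 2); at x=1 this is -108, so x increases.
∂E/∂y = -8(y - 3)(y + 2)(y + 4); at y=-1 this is 96, so y decreases.
x converges to its nearest critical value 2 (a local min of the x-part); y converges to -2. The iterate converges to (2, -2).

(2, -2)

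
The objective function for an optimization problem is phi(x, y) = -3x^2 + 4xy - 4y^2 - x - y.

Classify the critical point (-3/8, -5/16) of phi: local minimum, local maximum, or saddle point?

The Hessian of phi is constant: H = [[-6, 4], [4, -8]].
det(H) = (-6)·(-8) − 4² = 32.
det(H) > 0 and tr(H) = -14 < 0, so H is negative definite and the point is a local maximum.

local maximum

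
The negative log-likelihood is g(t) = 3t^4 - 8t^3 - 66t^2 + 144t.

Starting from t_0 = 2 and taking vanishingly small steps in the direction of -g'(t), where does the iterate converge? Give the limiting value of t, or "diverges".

4

g'(t) = 12(t - 4)(t - 1)(t + 3), so g'(2) = -120.
Gradient descent moves in the -g' direction, i.e. t is increasing.
The nearest critical point in that direction is t = 4, where g'' = 252 > 0 (a local minimum). The iterate converges there.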